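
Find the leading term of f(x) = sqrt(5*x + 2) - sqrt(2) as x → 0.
5*sqrt(2)*x/4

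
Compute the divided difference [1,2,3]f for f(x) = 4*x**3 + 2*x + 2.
24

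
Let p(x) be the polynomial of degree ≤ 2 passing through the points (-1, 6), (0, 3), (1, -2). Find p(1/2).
3/4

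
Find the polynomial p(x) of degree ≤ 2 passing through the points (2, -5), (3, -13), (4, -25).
-2*x**2 + 2*x - 1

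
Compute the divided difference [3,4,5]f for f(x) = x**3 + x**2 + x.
13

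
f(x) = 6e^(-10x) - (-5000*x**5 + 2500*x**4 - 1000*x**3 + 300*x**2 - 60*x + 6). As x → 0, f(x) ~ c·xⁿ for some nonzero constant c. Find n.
6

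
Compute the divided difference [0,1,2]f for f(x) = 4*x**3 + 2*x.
12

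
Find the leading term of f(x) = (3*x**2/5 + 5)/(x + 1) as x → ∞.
3*x/5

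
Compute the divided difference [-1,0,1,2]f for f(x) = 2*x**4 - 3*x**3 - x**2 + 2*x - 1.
1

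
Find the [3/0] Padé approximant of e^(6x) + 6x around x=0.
36*x**3 + 18*x**2 + 12*x + 1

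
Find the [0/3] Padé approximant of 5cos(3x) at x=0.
5/(9*x**2/2 + 1)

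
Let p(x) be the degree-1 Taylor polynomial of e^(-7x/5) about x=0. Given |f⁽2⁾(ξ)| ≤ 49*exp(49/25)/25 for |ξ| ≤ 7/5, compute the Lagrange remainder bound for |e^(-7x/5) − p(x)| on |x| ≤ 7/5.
2401*exp(49/25)/1250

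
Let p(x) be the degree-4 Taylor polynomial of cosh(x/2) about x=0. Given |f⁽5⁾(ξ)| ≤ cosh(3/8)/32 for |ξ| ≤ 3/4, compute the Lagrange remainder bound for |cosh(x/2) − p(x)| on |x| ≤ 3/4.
81*cosh(3/8)/1310720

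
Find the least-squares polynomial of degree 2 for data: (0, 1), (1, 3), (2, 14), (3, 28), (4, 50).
26/35 + (1/70)x + (43/14)x²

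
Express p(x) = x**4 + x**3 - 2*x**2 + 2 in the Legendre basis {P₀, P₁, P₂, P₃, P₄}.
(23/15)P₀ + (3/5)P₁ + (-16/21)P₂ + (2/5)P₃ + (8/35)P₄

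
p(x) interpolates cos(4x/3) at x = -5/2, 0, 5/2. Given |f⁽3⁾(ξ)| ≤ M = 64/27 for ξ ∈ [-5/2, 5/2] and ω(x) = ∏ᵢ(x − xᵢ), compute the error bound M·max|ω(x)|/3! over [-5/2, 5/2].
1000*sqrt(3)/729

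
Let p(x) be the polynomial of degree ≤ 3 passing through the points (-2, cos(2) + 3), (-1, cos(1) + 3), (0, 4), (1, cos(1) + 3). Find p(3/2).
-5*cos(2)/16 + 13/16 + 7*cos(1)/2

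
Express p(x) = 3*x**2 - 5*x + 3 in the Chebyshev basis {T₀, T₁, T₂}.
(9/2)T₀ + (-5)T₁ + (3/2)T₂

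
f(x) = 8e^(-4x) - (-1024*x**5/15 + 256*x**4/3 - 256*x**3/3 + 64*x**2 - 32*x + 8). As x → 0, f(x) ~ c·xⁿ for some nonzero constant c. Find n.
6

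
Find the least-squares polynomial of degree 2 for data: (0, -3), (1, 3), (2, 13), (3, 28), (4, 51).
-92/35 + (151/70)x + (39/14)x²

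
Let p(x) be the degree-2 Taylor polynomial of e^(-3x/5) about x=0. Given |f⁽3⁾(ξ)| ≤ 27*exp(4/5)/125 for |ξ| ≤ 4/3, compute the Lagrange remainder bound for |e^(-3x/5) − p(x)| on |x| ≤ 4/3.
32*exp(4/5)/375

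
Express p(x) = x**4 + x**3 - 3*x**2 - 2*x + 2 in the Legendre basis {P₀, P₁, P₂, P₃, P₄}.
(6/5)P₀ + (-7/5)P₁ + (-10/7)P₂ + (2/5)P₃ + (8/35)P₄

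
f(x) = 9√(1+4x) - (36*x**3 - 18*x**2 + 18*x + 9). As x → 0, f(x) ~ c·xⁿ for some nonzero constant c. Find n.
4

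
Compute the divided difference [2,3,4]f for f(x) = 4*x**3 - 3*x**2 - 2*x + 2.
33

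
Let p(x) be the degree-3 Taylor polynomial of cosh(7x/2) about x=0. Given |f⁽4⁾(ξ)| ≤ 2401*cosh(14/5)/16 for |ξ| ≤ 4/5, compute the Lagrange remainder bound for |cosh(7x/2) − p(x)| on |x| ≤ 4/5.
4802*cosh(14/5)/1875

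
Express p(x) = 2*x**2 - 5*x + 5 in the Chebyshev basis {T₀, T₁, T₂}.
(6)T₀ + (-5)T₁ + T₂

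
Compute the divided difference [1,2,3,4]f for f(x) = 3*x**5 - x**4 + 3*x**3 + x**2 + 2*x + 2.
188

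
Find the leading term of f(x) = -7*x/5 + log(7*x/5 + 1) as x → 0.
-49*x**2/50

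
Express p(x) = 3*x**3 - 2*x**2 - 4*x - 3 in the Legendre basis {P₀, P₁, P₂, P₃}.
(-11/3)P₀ + (-11/5)P₁ + (-4/3)P₂ + (6/5)P₃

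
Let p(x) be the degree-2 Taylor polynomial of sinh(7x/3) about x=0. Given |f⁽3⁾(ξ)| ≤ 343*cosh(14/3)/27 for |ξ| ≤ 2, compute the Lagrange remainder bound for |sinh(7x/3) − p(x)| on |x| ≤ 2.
1372*cosh(14/3)/81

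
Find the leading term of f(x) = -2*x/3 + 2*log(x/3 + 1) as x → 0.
-x**2/9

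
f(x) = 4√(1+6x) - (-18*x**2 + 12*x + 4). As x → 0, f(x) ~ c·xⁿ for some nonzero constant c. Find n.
3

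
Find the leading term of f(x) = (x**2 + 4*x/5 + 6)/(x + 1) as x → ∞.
x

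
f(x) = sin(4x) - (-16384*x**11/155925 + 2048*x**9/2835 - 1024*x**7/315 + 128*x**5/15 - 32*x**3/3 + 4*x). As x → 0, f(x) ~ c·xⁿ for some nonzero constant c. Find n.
13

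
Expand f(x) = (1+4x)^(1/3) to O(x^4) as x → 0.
1 + 4*x/3 - 16*x**2/9 + 320*x**3/81 + O(x**4)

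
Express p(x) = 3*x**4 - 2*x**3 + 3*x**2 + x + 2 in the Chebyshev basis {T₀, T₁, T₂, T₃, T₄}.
(37/8)T₀ + (-1/2)T₁ + (3)T₂ + (-1/2)T₃ + (3/8)T₄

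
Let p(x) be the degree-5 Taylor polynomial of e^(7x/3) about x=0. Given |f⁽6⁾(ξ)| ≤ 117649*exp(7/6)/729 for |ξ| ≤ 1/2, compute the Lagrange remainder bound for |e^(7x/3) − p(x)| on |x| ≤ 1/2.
117649*exp(7/6)/33592320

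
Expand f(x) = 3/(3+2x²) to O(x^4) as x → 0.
1 - 2*x**2/3 + O(x**4)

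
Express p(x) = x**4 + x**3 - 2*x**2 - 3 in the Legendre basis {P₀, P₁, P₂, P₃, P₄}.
(-52/15)P₀ + (3/5)P₁ + (-16/21)P₂ + (2/5)P₃ + (8/35)P₄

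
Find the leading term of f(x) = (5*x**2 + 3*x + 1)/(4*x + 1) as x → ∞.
5*x/4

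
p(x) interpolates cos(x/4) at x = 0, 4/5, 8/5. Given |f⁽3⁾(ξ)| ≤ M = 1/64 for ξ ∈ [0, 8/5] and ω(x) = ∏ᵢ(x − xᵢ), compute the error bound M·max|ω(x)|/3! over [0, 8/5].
sqrt(3)/3375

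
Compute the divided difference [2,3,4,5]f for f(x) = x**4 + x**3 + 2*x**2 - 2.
15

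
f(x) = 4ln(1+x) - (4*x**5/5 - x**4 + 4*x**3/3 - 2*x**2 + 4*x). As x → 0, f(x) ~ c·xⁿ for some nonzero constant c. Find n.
6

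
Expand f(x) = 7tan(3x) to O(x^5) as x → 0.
21*x + 63*x**3 + O(x**5)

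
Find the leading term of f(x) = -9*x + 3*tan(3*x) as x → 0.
27*x**3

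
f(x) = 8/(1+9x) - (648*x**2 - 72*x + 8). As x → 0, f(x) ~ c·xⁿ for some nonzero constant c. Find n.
3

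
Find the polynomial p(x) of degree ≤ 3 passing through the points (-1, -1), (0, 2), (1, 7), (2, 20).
x**3 + x**2 + 3*x + 2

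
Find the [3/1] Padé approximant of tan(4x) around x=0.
64*x**3/3 + 4*x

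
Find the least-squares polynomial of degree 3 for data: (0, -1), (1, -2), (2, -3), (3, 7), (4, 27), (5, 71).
-1 + (13/42)x + (-73/28)x² + (13/12)x³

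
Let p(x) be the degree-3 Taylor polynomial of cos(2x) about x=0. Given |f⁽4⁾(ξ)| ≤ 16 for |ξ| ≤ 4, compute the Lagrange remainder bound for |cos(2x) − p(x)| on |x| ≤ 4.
512/3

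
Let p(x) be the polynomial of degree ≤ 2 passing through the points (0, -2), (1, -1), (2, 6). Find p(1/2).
-9/4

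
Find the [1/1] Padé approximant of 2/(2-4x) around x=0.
1/(1 - 2*x)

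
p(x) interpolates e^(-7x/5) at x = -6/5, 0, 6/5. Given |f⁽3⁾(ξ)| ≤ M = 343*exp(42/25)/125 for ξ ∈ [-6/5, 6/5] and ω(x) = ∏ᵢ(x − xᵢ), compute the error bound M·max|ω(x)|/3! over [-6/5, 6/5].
2744*sqrt(3)*exp(42/25)/15625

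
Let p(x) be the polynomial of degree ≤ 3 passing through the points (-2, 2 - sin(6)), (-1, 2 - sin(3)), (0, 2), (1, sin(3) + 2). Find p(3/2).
5*sin(6)/16 + 7*sin(3)/8 + 2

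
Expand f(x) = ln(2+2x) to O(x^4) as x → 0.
log(2) + x - x**2/2 + x**3/3 + O(x**4)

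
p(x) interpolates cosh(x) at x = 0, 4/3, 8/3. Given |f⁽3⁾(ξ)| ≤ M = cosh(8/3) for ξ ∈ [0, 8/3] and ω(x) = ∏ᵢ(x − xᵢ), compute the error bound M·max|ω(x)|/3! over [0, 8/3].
64*sqrt(3)*cosh(8/3)/729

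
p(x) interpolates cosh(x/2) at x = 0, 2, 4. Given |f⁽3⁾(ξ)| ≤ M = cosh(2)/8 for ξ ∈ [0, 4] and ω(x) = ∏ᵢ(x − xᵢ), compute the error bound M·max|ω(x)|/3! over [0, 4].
sqrt(3)*cosh(2)/27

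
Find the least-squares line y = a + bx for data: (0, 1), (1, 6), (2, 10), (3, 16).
a = 9/10, b = 49/10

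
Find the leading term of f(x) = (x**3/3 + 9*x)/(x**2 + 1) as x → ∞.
x/3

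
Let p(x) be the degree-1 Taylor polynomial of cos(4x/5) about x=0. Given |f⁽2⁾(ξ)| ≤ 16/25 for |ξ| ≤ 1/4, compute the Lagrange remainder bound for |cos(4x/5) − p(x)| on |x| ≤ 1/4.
1/50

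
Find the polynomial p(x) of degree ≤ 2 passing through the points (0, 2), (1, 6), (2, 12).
x**2 + 3*x + 2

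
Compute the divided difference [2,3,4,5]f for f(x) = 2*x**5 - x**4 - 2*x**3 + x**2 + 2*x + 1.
234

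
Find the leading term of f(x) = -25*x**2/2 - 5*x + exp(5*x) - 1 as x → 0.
125*x**3/6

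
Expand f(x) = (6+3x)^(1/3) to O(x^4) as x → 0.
6**(1/3) + 6**(1/3)*x/6 - 6**(1/3)*x**2/36 + 5*6**(1/3)*x**3/648 + O(x**4)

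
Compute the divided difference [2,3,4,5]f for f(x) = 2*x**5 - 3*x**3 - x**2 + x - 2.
247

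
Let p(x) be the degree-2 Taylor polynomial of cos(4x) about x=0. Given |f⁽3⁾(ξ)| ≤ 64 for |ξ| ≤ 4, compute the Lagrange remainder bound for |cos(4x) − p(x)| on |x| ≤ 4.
2048/3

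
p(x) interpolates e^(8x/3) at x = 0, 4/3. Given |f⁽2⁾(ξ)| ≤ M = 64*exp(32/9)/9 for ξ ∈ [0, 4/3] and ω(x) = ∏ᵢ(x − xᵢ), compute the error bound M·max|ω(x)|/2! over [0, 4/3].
128*exp(32/9)/81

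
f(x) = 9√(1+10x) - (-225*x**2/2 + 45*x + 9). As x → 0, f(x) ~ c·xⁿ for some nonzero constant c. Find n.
3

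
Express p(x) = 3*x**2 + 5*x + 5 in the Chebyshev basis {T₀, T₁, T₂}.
(13/2)T₀ + (5)T₁ + (3/2)T₂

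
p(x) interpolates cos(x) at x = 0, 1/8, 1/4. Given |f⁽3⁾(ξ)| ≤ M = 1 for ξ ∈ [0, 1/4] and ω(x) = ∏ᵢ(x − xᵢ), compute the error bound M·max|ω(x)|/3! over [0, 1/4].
sqrt(3)/13824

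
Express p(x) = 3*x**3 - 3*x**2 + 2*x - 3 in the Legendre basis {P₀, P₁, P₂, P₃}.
(-4)P₀ + (19/5)P₁ + (-2)P₂ + (6/5)P₃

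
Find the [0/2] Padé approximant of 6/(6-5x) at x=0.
1/(1 - 5*x/6)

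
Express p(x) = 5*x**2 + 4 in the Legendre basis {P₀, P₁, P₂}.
(17/3)P₀ + (10/3)P₂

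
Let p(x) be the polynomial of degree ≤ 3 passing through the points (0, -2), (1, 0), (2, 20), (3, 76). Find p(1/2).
-17/8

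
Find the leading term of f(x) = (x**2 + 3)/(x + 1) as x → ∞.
x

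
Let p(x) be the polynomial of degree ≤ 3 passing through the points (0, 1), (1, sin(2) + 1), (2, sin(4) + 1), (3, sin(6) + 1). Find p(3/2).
9*sin(4)/16 - sin(6)/16 + 9*sin(2)/16 + 1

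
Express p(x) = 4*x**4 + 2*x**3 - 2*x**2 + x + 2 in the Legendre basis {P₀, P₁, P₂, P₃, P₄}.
(32/15)P₀ + (11/5)P₁ + (20/21)P₂ + (4/5)P₃ + (32/35)P₄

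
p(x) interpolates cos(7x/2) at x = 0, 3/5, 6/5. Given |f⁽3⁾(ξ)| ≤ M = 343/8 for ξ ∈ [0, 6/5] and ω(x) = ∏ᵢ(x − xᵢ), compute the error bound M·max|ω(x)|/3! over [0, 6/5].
343*sqrt(3)/1000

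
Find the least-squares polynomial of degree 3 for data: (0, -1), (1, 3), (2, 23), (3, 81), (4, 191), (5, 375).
-59/63 + (208/189)x + (-5/9)x² + (83/27)x³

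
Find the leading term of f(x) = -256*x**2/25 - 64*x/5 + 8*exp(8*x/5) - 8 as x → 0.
2048*x**3/375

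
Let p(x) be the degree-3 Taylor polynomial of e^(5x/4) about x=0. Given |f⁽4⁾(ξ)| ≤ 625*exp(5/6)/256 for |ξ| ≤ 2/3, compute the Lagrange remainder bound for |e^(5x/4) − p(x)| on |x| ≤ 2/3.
625*exp(5/6)/31104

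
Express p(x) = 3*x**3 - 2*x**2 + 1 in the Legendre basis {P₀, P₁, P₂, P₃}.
(1/3)P₀ + (9/5)P₁ + (-4/3)P₂ + (6/5)P₃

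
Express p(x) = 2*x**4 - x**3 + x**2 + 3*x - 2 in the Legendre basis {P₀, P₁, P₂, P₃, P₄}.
(-19/15)P₀ + (12/5)P₁ + (38/21)P₂ + (-2/5)P₃ + (16/35)P₄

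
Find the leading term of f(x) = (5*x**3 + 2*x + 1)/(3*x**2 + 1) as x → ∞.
5*x/3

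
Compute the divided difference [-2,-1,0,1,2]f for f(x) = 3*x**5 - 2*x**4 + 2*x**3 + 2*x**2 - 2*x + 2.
-2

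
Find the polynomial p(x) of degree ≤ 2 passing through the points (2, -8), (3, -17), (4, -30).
-2*x**2 + x - 2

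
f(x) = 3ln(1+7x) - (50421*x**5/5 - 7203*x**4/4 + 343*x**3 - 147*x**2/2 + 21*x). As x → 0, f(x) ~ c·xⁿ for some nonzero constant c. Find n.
6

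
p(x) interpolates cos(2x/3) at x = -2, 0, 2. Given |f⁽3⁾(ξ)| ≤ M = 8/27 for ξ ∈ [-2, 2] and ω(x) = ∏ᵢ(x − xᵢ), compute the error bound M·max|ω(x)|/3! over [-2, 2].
64*sqrt(3)/729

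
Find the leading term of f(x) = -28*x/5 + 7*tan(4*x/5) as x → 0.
448*x**3/375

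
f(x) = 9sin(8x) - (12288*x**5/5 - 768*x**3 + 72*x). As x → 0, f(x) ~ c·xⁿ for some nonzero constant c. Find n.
7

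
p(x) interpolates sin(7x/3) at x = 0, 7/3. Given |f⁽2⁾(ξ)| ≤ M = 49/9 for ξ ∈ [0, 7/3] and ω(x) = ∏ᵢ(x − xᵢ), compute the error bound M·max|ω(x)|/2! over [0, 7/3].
2401/648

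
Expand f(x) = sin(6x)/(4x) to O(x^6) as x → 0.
3/2 - 9*x**2 + 81*x**4/5 + O(x**6)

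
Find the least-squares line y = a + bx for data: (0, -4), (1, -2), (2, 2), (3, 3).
a = -4, b = 5/2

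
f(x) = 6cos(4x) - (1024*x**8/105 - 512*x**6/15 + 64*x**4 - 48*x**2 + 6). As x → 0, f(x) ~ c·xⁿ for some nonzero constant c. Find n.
10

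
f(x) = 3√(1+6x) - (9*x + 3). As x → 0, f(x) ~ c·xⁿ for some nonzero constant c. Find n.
2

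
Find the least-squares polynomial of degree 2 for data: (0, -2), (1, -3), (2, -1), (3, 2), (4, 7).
-15/7 + (-99/70)x + (13/14)x²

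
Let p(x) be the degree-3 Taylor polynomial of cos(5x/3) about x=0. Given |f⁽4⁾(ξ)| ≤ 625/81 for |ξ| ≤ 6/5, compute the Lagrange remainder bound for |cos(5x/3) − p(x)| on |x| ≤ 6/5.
2/3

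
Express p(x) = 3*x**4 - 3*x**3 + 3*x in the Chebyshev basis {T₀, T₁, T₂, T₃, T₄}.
(9/8)T₀ + (3/4)T₁ + (3/2)T₂ + (-3/4)T₃ + (3/8)T₄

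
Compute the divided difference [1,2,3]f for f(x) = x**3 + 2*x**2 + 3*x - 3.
8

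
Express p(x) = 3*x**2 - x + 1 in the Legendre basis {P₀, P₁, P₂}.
(2)P₀ - P₁ + (2)P₂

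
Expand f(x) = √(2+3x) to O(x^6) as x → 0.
sqrt(2) + 3*sqrt(2)*x/4 - 9*sqrt(2)*x**2/32 + 27*sqrt(2)*x**3/128 - 405*sqrt(2)*x**4/2048 + 1701*sqrt(2)*x**5/8192 + O(x**6)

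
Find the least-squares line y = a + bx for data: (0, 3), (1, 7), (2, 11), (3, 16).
a = 14/5, b = 43/10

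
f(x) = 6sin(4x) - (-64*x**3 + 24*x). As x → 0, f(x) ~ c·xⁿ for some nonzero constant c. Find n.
5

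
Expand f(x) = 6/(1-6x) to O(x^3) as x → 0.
6 + 36*x + 216*x**2 + O(x**3)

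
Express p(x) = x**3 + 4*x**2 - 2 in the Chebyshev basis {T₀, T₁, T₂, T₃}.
(3/4)T₁ + (2)T₂ + (1/4)T₃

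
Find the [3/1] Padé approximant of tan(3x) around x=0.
9*x**3 + 3*x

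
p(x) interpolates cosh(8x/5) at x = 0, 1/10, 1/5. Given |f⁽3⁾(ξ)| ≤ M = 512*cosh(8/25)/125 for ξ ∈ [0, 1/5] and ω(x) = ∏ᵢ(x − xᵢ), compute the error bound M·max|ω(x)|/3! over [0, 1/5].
64*sqrt(3)*cosh(8/25)/421875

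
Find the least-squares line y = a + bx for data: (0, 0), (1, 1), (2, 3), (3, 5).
a = -3/10, b = 17/10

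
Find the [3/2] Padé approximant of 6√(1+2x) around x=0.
(3*x**3/2 + 27*x**2/2 + 18*x + 6)/(3*x**2/4 + 2*x + 1)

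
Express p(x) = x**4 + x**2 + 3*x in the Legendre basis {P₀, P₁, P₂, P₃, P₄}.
(8/15)P₀ + (3)P₁ + (26/21)P₂ + (8/35)P₄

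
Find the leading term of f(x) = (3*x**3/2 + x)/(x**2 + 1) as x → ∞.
3*x/2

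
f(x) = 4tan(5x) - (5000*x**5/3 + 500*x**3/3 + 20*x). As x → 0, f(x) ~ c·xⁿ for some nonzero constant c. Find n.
7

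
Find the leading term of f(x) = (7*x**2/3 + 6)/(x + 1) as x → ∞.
7*x/3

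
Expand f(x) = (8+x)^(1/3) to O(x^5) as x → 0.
2 + x/12 - x**2/288 + 5*x**3/20736 - 5*x**4/248832 + O(x**5)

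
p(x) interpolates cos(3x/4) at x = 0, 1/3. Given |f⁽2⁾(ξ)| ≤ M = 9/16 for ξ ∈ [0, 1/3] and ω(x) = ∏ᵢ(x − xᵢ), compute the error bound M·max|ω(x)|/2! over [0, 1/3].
1/128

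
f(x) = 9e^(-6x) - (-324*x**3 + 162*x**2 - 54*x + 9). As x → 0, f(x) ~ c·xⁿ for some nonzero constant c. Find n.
4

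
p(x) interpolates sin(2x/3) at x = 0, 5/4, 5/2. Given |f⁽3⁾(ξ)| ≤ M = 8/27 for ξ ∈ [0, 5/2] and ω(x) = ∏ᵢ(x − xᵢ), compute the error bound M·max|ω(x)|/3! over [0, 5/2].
125*sqrt(3)/5832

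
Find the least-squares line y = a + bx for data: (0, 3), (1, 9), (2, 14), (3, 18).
a = 7/2, b = 5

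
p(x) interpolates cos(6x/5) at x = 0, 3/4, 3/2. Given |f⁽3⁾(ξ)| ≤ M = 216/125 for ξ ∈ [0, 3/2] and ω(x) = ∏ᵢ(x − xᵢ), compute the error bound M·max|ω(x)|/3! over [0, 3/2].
27*sqrt(3)/1000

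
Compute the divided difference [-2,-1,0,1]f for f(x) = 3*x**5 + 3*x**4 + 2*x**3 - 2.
11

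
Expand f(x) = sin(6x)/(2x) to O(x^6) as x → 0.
3 - 18*x**2 + 162*x**4/5 + O(x**6)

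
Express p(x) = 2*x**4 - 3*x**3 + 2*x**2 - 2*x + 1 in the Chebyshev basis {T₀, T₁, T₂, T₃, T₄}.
(11/4)T₀ + (-17/4)T₁ + (2)T₂ + (-3/4)T₃ + (1/4)T₄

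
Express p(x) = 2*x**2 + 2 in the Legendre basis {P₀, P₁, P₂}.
(8/3)P₀ + (4/3)P₂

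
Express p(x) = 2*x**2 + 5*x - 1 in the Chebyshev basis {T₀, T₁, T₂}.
(5)T₁ + T₂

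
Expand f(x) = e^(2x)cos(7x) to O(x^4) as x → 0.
1 + 2*x - 45*x**2/2 - 143*x**3/3 + O(x**4)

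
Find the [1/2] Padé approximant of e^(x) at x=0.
(x/3 + 1)/(x**2/6 - 2*x/3 + 1)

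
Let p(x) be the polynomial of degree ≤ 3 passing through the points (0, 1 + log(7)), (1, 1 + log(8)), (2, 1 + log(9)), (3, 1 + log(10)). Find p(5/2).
-15*log(2)/16 + log(7)/16 + 5*log(10)/16 + 1 + 15*log(3)/8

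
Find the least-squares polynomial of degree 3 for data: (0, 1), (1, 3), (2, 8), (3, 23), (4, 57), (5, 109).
26/21 + (47/63)x + (-23/42)x² + (17/18)x³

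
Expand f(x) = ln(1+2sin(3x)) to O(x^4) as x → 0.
6*x - 18*x**2 + 63*x**3 + O(x**4)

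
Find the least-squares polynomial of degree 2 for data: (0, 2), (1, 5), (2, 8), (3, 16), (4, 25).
78/35 + (59/70)x + (17/14)x²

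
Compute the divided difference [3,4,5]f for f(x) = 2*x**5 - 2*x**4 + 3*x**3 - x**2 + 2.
1161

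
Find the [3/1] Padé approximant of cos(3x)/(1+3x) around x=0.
(9*x**3/8 - 21*x**2/4 + x/4 + 1)/(13*x/4 + 1)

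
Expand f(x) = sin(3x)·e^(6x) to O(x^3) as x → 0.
3*x + 18*x**2 + O(x**3)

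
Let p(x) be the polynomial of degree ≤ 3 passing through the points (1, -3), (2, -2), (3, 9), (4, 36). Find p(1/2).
-13/8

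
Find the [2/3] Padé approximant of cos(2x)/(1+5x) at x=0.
(1 - 5*x**2/3)/(5*x**3/3 + x**2/3 + 5*x + 1)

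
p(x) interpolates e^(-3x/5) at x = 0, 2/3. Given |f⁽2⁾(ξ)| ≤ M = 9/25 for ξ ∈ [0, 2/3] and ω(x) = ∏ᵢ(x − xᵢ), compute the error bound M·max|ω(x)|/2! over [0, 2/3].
1/50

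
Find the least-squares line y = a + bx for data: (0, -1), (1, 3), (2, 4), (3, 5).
a = -1/10, b = 19/10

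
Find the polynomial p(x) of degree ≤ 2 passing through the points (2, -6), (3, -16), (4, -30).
2 - 2*x**2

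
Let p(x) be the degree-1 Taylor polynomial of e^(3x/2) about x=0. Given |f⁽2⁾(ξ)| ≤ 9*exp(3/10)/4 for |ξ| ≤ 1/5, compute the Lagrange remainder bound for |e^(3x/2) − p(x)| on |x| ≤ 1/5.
9*exp(3/10)/200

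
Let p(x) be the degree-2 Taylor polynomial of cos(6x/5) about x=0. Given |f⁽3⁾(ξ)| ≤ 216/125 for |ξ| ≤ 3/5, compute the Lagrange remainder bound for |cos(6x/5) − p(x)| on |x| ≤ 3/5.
972/15625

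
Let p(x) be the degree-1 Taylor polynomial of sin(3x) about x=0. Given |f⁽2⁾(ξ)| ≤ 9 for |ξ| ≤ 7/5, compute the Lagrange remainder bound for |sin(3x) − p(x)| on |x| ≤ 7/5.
441/50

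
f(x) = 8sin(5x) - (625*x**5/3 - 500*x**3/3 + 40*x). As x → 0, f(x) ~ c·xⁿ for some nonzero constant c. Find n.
7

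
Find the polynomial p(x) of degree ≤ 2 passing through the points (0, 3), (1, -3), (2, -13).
-2*x**2 - 4*x + 3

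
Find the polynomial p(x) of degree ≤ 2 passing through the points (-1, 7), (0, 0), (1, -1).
3*x**2 - 4*x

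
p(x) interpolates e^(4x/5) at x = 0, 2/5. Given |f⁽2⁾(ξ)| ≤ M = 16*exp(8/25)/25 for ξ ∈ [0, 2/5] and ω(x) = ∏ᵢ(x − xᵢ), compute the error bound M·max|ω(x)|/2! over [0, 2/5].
8*exp(8/25)/625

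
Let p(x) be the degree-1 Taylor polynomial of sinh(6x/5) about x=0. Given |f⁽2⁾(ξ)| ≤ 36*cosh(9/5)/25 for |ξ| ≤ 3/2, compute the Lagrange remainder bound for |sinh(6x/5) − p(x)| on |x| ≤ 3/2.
81*cosh(9/5)/50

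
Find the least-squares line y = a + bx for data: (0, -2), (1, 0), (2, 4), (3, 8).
a = -13/5, b = 17/5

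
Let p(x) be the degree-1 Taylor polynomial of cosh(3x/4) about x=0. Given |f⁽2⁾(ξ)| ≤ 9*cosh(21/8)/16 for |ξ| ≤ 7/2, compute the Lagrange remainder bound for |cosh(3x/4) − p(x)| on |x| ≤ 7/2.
441*cosh(21/8)/128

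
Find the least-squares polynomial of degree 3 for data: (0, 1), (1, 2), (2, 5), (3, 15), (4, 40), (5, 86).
17/18 + (2143/756)x + (-337/126)x² + (119/108)x³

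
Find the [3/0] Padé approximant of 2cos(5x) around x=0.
2 - 25*x**2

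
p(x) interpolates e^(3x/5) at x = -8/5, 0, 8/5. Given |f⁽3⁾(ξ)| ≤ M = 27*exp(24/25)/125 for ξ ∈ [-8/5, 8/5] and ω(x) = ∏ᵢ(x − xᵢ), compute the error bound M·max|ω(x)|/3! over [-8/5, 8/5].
512*sqrt(3)*exp(24/25)/15625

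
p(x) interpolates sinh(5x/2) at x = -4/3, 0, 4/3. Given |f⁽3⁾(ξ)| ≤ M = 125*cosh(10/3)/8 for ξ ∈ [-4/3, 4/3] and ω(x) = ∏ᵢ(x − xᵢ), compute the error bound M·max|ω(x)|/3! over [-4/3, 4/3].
1000*sqrt(3)*cosh(10/3)/729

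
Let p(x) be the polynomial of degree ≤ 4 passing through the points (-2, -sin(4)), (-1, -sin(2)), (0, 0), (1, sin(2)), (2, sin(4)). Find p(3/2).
5*sin(4)/16 + 7*sin(2)/8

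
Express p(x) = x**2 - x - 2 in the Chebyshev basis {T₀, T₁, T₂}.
(-3/2)T₀ - T₁ + (1/2)T₂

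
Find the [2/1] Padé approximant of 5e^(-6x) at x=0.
(30*x**2 - 20*x + 5)/(2*x + 1)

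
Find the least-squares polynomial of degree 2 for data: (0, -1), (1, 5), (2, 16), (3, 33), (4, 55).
-34/35 + (22/7)x + (19/7)x²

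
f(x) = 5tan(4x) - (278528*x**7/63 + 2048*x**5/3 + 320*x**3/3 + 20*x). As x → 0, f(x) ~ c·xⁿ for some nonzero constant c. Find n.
9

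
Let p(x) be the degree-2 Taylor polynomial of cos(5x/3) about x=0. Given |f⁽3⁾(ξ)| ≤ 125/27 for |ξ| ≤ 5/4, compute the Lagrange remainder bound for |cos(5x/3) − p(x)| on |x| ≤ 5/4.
15625/10368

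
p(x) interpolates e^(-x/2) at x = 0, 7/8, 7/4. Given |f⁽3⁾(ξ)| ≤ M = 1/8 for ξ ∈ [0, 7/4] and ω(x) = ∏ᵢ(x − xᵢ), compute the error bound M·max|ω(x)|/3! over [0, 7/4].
343*sqrt(3)/110592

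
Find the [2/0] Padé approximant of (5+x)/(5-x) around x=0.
2*x**2/25 + 2*x/5 + 1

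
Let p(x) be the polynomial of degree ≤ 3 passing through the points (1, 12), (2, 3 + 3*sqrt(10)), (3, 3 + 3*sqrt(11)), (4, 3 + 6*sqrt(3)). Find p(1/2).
-105*sqrt(10)/16 - 15*sqrt(3)/8 + 63*sqrt(11)/16 + 363/16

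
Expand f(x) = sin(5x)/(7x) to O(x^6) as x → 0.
5/7 - 125*x**2/42 + 625*x**4/168 + O(x**6)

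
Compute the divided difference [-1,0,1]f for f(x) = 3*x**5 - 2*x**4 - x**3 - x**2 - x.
-3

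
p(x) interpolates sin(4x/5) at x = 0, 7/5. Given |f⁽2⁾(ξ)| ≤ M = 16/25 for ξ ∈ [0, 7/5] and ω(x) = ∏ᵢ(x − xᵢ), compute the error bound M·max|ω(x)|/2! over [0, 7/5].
98/625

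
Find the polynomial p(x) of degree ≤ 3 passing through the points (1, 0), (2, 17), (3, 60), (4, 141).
2*x**3 + x**2 - 3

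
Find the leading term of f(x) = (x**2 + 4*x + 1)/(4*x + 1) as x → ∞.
x/4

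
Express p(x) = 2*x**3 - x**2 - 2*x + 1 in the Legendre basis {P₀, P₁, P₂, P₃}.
(2/3)P₀ + (-4/5)P₁ + (-2/3)P₂ + (4/5)P₃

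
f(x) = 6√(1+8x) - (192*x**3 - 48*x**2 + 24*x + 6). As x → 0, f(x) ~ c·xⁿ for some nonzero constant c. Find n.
4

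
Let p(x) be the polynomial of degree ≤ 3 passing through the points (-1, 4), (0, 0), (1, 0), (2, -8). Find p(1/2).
1/4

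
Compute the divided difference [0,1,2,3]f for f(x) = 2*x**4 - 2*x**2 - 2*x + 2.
12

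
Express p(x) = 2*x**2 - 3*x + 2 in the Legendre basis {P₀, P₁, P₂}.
(8/3)P₀ + (-3)P₁ + (4/3)P₂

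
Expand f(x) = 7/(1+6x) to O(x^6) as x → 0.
7 - 42*x + 252*x**2 - 1512*x**3 + 9072*x**4 - 54432*x**5 + O(x**6)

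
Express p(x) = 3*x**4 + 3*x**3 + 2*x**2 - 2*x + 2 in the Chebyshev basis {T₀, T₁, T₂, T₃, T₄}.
(33/8)T₀ + (1/4)T₁ + (5/2)T₂ + (3/4)T₃ + (3/8)T₄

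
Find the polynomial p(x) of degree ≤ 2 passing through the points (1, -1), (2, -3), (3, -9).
-2*x**2 + 4*x - 3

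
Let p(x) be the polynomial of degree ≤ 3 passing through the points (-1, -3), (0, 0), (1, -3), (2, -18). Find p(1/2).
-3/8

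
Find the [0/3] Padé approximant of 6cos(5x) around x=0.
6/(25*x**2/2 + 1)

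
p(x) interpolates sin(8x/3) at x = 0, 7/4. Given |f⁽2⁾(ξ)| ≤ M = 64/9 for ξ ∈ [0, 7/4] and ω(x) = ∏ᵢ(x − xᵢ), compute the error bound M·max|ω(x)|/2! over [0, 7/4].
49/18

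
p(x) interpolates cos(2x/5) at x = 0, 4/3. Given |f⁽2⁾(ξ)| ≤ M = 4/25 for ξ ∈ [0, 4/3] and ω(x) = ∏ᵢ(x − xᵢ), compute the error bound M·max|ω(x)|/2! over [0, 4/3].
8/225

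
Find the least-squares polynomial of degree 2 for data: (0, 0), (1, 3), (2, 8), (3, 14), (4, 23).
2/35 + (139/70)x + (13/14)x²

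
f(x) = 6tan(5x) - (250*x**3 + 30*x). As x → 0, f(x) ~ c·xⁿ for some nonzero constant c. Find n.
5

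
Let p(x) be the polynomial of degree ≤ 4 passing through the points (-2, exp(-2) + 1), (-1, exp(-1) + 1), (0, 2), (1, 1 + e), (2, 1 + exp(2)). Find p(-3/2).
(35 + 140*e + (-5*exp(2) + 58 + 28*e)*exp(2))*exp(-2)/128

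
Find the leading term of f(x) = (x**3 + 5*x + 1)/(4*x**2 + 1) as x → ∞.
x/4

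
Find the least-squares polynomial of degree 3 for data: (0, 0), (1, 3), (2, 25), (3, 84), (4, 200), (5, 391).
-1/63 + (11/189)x + (-1/9)x² + (85/27)x³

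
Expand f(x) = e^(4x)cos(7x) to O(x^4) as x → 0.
1 + 4*x - 33*x**2/2 - 262*x**3/3 + O(x**4)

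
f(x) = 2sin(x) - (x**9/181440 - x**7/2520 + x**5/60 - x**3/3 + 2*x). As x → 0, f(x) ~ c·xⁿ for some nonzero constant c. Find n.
11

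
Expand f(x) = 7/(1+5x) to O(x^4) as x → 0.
7 - 35*x + 175*x**2 - 875*x**3 + O(x**4)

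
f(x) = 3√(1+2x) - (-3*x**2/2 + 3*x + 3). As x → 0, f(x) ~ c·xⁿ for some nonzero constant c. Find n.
3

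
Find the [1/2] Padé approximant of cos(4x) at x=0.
1/(8*x**2 + 1)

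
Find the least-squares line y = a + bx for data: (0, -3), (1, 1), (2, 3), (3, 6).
a = -13/5, b = 29/10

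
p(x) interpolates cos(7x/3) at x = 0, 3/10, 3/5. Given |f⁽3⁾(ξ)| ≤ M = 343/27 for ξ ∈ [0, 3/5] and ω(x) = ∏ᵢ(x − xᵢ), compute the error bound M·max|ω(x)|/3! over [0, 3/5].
343*sqrt(3)/27000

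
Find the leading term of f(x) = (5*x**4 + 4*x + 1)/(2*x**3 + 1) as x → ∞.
5*x/2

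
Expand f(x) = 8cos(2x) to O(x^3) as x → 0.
8 - 16*x**2 + O(x**3)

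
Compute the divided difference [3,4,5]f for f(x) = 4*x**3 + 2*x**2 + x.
50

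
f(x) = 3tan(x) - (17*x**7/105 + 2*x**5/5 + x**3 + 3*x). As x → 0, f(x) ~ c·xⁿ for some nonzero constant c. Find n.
9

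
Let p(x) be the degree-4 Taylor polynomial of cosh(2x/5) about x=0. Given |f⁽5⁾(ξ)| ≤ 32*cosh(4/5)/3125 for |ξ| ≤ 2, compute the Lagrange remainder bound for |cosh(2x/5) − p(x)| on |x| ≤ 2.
128*cosh(4/5)/46875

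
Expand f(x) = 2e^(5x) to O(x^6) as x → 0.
2 + 10*x + 25*x**2 + 125*x**3/3 + 625*x**4/12 + 625*x**5/12 + O(x**6)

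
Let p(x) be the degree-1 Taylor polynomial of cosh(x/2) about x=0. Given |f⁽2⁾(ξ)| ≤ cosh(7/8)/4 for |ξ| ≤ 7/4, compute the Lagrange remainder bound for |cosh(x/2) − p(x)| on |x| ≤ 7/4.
49*cosh(7/8)/128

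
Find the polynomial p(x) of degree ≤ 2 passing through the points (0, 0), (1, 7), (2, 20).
3*x**2 + 4*x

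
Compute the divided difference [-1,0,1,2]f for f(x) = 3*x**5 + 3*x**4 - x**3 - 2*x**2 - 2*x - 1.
20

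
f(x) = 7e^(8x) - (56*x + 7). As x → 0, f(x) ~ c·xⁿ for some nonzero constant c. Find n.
2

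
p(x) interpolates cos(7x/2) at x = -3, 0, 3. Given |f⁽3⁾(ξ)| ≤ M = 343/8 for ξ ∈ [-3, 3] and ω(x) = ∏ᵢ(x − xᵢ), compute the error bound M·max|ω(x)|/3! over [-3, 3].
343*sqrt(3)/8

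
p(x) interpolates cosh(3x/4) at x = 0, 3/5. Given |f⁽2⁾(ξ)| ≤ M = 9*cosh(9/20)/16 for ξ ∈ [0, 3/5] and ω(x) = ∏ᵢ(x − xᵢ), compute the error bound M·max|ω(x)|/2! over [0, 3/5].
81*cosh(9/20)/3200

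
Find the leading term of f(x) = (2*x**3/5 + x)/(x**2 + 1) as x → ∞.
2*x/5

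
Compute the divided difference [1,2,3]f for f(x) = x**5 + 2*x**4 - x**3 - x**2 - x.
133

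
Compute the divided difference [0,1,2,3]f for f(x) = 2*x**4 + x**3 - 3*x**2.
13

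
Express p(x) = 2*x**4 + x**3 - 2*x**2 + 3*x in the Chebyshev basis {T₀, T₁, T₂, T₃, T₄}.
(-1/4)T₀ + (15/4)T₁ + (1/4)T₃ + (1/4)T₄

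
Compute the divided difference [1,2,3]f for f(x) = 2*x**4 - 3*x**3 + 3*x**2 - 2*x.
35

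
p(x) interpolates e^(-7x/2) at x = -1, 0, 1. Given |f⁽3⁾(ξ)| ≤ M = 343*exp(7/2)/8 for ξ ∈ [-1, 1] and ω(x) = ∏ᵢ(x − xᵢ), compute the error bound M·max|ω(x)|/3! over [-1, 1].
343*sqrt(3)*exp(7/2)/216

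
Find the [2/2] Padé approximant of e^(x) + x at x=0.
(5*x**2/12 + 2*x + 1)/(1 - x**2/12)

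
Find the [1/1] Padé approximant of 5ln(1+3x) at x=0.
15*x/(3*x/2 + 1)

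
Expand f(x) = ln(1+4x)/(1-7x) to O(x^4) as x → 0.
4*x + 20*x**2 + 484*x**3/3 + O(x**4)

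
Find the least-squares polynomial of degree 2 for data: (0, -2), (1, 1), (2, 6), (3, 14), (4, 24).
-69/35 + (23/14)x + (17/14)x²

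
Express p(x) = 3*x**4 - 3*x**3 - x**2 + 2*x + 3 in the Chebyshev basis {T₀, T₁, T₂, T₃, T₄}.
(29/8)T₀ + (-1/4)T₁ + T₂ + (-3/4)T₃ + (3/8)T₄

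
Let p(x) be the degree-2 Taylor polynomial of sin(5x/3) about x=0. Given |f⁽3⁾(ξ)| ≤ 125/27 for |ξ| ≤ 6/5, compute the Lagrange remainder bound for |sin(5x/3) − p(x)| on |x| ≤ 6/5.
4/3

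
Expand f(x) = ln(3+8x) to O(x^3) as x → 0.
log(3) + 8*x/3 - 32*x**2/9 + O(x**3)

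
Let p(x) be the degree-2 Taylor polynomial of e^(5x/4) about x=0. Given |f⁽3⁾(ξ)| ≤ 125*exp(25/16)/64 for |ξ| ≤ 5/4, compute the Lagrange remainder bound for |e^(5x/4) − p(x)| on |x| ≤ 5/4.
15625*exp(25/16)/24576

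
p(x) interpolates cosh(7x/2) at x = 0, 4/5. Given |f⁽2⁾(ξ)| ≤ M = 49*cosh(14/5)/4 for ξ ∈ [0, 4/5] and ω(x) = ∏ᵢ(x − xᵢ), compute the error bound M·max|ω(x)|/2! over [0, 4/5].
49*cosh(14/5)/50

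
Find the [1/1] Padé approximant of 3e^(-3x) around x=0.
(3 - 9*x/2)/(3*x/2 + 1)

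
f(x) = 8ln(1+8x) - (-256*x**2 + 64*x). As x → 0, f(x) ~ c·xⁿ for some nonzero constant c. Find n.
3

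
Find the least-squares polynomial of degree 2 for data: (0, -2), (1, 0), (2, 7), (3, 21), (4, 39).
-71/35 + (-59/70)x + (39/14)x²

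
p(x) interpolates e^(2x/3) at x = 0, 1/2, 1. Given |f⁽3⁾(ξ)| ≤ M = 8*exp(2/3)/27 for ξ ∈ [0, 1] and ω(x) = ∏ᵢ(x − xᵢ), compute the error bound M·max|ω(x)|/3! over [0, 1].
sqrt(3)*exp(2/3)/729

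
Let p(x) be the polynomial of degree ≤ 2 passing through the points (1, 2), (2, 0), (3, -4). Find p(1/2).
9/4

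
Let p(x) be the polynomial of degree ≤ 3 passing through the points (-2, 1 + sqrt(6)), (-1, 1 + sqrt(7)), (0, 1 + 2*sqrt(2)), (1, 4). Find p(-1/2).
-sqrt(6)/16 + 13/16 + 9*sqrt(7)/16 + 9*sqrt(2)/8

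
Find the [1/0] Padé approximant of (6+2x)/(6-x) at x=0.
x/2 + 1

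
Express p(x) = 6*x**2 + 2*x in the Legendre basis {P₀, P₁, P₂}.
(2)P₀ + (2)P₁ + (4)P₂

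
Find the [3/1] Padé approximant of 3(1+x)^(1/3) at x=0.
(-x**3/27 + x**2/3 + 3*x + 3)/(2*x/3 + 1)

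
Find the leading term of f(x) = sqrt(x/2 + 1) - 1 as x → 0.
x/4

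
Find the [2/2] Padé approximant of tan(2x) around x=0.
2*x/(1 - 4*x**2/3)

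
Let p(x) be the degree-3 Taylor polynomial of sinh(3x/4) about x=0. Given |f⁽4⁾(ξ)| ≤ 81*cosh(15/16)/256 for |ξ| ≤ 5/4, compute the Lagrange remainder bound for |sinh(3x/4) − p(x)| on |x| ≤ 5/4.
16875*cosh(15/16)/524288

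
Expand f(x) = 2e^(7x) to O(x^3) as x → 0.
2 + 14*x + 49*x**2 + O(x**3)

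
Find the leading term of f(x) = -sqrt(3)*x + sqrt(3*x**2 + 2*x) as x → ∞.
sqrt(3)/3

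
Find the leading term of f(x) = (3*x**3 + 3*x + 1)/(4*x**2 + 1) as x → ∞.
3*x/4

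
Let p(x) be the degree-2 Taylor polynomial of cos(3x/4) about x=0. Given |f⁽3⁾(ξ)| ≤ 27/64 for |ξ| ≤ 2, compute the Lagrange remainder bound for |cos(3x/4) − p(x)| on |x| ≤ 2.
9/16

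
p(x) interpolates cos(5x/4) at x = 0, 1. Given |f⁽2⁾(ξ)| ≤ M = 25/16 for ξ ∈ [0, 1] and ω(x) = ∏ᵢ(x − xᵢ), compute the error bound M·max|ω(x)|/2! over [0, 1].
25/128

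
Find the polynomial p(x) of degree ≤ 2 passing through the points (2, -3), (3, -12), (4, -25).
-2*x**2 + x + 3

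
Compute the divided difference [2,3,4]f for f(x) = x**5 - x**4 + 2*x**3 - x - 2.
248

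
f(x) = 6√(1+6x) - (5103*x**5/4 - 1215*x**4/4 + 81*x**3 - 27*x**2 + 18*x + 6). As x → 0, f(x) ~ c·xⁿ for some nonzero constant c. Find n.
6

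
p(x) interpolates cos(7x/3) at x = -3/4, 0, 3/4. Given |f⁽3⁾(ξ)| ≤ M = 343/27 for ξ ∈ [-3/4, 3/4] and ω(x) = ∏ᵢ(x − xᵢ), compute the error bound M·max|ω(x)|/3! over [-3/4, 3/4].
343*sqrt(3)/1728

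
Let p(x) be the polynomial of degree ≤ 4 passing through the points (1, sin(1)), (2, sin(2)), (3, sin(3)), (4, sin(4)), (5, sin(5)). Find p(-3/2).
-2145*sin(2)/32 + 1155*sin(5)/128 + 5005*sin(3)/64 + 3003*sin(1)/128 - 1365*sin(4)/32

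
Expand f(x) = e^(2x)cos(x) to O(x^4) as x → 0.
1 + 2*x + 3*x**2/2 + x**3/3 + O(x**4)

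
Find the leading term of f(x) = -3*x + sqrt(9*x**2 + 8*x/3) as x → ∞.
4/9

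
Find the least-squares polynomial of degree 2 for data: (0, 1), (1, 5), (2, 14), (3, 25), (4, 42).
1 + (11/5)x + (2)x²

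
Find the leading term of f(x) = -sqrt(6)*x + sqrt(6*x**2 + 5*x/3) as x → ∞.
5*sqrt(6)/36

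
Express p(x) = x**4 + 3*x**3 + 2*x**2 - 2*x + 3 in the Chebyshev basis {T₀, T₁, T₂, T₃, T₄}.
(35/8)T₀ + (1/4)T₁ + (3/2)T₂ + (3/4)T₃ + (1/8)T₄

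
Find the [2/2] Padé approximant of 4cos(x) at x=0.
(4 - 5*x**2/3)/(x**2/12 + 1)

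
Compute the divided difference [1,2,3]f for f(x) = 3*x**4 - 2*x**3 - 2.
63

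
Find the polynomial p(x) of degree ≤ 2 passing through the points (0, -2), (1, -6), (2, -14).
-2*x**2 - 2*x - 2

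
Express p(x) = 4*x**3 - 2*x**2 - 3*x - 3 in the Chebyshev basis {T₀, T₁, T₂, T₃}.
(-4)T₀ - T₂ + T₃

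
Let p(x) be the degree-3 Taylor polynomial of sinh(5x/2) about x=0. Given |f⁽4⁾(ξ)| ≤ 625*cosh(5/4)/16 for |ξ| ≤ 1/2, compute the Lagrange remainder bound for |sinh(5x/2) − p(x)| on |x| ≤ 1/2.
625*cosh(5/4)/6144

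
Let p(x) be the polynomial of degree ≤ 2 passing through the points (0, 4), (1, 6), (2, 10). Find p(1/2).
19/4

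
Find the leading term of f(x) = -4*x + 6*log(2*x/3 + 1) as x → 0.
-4*x**2/3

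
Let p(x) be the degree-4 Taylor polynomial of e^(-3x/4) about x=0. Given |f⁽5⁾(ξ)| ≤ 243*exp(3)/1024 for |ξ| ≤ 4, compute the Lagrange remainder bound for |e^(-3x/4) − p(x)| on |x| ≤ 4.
81*exp(3)/40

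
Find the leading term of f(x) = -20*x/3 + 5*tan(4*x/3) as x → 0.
320*x**3/81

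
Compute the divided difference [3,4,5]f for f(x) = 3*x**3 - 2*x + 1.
36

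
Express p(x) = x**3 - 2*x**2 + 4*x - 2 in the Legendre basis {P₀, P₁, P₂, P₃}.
(-8/3)P₀ + (23/5)P₁ + (-4/3)P₂ + (2/5)P₃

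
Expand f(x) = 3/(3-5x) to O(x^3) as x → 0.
1 + 5*x/3 + 25*x**2/9 + O(x**3)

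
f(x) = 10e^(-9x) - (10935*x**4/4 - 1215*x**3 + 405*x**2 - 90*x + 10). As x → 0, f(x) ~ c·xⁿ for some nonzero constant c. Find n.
5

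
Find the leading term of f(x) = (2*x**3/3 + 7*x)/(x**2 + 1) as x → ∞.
2*x/3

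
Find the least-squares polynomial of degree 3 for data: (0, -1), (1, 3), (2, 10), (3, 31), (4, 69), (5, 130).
-7/9 + (431/189)x + (-67/252)x² + (109/108)x³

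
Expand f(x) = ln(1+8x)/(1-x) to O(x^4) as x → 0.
8*x - 24*x**2 + 440*x**3/3 + O(x**4)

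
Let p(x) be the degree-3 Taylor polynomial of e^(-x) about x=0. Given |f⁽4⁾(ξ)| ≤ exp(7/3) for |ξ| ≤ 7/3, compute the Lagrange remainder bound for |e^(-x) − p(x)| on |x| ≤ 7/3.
2401*exp(7/3)/1944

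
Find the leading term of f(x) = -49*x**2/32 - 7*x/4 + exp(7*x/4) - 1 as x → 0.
343*x**3/384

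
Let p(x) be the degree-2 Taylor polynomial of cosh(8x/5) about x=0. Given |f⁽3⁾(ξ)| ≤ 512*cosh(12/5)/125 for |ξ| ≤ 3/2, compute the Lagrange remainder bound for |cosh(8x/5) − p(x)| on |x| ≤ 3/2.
288*cosh(12/5)/125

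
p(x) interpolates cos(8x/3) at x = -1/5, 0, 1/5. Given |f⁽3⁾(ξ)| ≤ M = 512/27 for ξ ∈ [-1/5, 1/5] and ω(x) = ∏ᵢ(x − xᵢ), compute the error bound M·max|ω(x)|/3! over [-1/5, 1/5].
512*sqrt(3)/91125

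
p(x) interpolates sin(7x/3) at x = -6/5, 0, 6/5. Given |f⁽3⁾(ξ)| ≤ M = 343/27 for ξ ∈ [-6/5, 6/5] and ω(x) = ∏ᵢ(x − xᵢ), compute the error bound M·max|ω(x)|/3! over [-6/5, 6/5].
2744*sqrt(3)/3375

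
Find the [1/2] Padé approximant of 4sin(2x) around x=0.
8*x/(2*x**2/3 + 1)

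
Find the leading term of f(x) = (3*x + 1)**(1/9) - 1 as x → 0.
x/3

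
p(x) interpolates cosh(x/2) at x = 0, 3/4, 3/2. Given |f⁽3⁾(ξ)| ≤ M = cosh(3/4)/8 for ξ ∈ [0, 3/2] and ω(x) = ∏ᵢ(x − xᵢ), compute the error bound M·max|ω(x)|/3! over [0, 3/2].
sqrt(3)*cosh(3/4)/512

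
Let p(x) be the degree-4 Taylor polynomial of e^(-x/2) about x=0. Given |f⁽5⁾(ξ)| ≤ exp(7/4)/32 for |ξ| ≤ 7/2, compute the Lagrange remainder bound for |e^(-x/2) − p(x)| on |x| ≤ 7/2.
16807*exp(7/4)/122880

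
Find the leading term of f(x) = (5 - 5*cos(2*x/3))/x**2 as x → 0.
10/9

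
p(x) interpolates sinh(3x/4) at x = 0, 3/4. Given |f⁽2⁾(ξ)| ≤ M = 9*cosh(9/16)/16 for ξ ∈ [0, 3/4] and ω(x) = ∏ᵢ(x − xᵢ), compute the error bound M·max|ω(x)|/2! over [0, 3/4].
81*cosh(9/16)/2048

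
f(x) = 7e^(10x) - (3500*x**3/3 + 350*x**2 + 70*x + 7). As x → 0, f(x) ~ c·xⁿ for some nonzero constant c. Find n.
4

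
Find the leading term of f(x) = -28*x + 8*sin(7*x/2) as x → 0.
-343*x**3/6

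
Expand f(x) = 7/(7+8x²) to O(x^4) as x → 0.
1 - 8*x**2/7 + O(x**4)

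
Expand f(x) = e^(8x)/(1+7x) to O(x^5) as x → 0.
1 + x + 25*x**2 - 269*x**3/3 + 2395*x**4/3 + O(x**5)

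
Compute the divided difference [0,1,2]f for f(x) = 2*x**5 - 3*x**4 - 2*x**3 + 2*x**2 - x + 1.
5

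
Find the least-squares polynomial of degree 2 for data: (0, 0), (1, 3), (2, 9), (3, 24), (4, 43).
9/35 + (-71/70)x + (41/14)x²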